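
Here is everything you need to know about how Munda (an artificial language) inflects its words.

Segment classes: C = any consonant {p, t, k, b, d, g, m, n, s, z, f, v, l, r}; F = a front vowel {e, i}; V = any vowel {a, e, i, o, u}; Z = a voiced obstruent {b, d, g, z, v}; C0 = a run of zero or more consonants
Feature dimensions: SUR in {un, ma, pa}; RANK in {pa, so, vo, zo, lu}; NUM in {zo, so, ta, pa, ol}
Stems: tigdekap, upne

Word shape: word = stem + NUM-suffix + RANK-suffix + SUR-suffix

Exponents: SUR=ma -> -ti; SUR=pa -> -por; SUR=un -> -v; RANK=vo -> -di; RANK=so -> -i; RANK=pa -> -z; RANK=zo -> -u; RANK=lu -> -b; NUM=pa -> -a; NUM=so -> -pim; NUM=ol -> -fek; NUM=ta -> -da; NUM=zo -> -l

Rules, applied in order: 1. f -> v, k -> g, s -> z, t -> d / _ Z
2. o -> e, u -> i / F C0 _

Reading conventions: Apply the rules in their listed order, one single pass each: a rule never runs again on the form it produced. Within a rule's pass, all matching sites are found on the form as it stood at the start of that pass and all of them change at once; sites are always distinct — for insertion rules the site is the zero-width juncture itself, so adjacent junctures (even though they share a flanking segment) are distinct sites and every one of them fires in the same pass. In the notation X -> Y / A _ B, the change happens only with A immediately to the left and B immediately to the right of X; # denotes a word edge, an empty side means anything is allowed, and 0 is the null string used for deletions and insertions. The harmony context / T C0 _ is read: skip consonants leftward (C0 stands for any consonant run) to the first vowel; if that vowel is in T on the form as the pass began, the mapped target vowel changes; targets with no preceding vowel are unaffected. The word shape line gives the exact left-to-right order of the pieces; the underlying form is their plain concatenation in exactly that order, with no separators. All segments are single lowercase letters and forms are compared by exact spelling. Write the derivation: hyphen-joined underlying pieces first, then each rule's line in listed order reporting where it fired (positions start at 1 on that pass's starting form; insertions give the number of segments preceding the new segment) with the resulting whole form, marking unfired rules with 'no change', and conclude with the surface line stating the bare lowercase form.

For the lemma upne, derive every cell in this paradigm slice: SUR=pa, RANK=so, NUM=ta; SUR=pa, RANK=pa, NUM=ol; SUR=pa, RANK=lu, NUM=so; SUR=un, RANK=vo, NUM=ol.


cell SUR=pa, RANK=so, NUM=ta:
underlying: upne-da-i-por
1. f -> v, k -> g, s -> z, t -> d / _ Z: no change
2. o -> e, u -> i / F C0 _: fires at position(s) 9: upnedaiper
surface: upnedaiper

cell SUR=pa, RANK=pa, NUM=ol:
underlying: upne-fek-z-por
1. f -> v, k -> g, s -> z, t -> d / _ Z: fires at position(s) 7: upnefegzpor
2. o -> e, u -> i / F C0 _: fires at position(s) 10: upnefegzper
surface: upnefegzper

cell SUR=pa, RANK=lu, NUM=so:
underlying: upne-pim-b-por
1. f -> v, k -> g, s -> z, t -> d / _ Z: no change
2. o -> e, u -> i / F C0 _: fires at position(s) 10: upnepimbper
surface: upnepimbper

cell SUR=un, RANK=vo, NUM=ol:
underlying: upne-fek-di-v
1. f -> v, k -> g, s -> z, t -> d / _ Z: fires at position(s) 7: upnefegdiv
2. o -> e, u -> i / F C0 _: no change
surface: upnefegdiv


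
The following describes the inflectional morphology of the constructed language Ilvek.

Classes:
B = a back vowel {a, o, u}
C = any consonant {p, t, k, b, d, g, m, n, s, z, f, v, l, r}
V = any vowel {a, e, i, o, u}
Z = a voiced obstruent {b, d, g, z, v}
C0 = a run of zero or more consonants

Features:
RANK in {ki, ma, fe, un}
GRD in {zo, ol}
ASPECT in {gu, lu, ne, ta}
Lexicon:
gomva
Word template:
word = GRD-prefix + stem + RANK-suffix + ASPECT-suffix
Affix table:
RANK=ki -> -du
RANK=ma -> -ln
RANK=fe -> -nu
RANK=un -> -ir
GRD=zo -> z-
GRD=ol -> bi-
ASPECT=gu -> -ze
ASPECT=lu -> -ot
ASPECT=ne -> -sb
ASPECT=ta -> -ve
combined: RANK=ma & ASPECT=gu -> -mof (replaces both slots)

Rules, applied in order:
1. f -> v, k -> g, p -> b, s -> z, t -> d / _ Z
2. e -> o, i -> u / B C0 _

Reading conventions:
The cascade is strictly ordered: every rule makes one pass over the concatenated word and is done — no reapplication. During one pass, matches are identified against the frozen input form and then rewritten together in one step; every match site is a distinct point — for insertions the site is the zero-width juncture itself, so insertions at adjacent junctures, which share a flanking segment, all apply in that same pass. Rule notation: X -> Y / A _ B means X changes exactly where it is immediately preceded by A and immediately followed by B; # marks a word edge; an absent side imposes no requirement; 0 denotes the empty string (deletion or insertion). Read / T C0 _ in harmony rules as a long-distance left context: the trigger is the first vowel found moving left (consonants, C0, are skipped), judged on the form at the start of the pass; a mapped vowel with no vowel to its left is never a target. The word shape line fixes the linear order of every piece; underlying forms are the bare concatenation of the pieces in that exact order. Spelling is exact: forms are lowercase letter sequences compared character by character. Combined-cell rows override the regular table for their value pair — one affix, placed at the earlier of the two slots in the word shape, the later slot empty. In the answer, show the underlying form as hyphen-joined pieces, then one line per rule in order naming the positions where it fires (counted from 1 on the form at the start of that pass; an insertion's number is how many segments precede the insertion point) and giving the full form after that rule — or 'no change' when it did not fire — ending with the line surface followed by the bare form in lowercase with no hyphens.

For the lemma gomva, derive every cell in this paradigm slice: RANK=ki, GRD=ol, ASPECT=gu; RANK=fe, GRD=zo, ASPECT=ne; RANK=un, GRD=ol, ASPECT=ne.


cell RANK=ki, GRD=ol, ASPECT=gu:
underlying: bi-gomva-du-ze
1. f -> v, k -> g, p -> b, s -> z, t -> d / _ Z: no change
2. e -> o, i -> u / B C0 _: fires at position(s) 11: bigomvaduzo
surface: bigomvaduzo

cell RANK=fe, GRD=zo, ASPECT=ne:
underlying: z-gomva-nu-sb
1. f -> v, k -> g, p -> b, s -> z, t -> d / _ Z: fires at position(s) 9: zgomvanuzb
2. e -> o, i -> u / B C0 _: no change
surface: zgomvanuzb

cell RANK=un, GRD=ol, ASPECT=ne:
underlying: bi-gomva-ir-sb
1. f -> v, k -> g, p -> b, s -> z, t -> d / _ Z: fires at position(s) 10: bigomvairzb
2. e -> o, i -> u / B C0 _: fires at position(s) 8: bigomvaurzb
surface: bigomvaurzb


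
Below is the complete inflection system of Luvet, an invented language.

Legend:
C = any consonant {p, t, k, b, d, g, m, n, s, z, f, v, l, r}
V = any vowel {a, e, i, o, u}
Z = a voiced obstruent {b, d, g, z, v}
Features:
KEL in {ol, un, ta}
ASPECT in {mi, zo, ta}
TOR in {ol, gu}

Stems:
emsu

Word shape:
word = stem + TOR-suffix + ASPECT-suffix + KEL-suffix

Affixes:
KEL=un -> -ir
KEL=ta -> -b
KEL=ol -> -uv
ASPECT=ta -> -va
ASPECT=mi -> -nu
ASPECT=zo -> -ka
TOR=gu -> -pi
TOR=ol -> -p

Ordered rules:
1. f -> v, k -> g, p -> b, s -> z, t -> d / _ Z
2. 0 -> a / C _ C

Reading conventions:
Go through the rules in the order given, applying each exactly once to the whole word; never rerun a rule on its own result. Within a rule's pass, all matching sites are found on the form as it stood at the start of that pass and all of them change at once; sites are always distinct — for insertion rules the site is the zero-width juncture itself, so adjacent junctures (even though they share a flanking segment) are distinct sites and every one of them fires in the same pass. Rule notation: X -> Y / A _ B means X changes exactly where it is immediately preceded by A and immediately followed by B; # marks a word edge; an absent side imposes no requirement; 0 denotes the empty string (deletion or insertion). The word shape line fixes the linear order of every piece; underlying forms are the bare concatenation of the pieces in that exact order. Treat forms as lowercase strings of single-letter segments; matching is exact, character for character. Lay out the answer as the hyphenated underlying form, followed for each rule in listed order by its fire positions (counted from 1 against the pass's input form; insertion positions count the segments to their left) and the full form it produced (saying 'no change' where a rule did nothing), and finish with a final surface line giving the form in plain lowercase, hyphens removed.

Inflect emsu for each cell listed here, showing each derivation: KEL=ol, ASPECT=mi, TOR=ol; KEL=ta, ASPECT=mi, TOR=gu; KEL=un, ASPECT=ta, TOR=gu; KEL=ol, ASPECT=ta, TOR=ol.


cell KEL=ol, ASPECT=mi, TOR=ol:
underlying: emsu-p-nu-uv
1. f -> v, k -> g, p -> b, s -> z, t -> d / _ Z: no change
2. 0 -> a / C _ C: inserts after position(s) 2, 5: emasupanuuv
surface: emasupanuuv

cell KEL=ta, ASPECT=mi, TOR=gu:
underlying: emsu-pi-nu-b
1. f -> v, k -> g, p -> b, s -> z, t -> d / _ Z: no change
2. 0 -> a / C _ C: inserts after position(s) 2: emasupinub
surface: emasupinub

cell KEL=un, ASPECT=ta, TOR=gu:
underlying: emsu-pi-va-ir
1. f -> v, k -> g, p -> b, s -> z, t -> d / _ Z: no change
2. 0 -> a / C _ C: inserts after position(s) 2: emasupivair
surface: emasupivair

cell KEL=ol, ASPECT=ta, TOR=ol:
underlying: emsu-p-va-uv
1. f -> v, k -> g, p -> b, s -> z, t -> d / _ Z: fires at position(s) 5: emsubvauv
2. 0 -> a / C _ C: inserts after position(s) 2, 5: emasubavauv
surface: emasubavauv


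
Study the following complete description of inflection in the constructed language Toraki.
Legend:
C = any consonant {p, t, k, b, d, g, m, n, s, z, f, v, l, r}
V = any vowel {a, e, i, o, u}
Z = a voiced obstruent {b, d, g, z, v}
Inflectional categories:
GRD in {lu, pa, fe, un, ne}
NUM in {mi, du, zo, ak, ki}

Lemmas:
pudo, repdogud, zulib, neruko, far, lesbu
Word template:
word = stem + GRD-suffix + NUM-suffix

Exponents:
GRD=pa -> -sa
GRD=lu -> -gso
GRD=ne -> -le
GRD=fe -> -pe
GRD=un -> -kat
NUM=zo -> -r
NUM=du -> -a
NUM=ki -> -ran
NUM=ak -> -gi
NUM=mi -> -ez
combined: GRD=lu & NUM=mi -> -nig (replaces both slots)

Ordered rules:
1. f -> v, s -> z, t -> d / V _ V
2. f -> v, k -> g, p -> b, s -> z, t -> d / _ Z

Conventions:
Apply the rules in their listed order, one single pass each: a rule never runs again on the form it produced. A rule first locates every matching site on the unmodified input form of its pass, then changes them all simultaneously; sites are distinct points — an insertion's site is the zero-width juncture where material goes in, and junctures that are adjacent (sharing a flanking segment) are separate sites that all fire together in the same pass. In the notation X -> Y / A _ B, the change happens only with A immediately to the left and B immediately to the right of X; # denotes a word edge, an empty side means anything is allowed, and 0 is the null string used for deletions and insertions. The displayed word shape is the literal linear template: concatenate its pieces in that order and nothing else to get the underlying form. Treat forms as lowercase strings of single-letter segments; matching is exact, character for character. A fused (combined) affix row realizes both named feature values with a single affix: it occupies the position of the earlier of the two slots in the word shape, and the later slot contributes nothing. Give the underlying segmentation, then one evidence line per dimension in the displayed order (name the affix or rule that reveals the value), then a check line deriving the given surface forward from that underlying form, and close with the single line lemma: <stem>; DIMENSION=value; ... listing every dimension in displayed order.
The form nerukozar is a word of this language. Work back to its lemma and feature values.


underlying: neruko-sa-r
GRD=pa - signalled by the affix -sa
NUM=zo - signalled by the affix -r
check: nerukosar -> nerukozar -> nerukozar
lemma: neruko; GRD=pa; NUM=zo


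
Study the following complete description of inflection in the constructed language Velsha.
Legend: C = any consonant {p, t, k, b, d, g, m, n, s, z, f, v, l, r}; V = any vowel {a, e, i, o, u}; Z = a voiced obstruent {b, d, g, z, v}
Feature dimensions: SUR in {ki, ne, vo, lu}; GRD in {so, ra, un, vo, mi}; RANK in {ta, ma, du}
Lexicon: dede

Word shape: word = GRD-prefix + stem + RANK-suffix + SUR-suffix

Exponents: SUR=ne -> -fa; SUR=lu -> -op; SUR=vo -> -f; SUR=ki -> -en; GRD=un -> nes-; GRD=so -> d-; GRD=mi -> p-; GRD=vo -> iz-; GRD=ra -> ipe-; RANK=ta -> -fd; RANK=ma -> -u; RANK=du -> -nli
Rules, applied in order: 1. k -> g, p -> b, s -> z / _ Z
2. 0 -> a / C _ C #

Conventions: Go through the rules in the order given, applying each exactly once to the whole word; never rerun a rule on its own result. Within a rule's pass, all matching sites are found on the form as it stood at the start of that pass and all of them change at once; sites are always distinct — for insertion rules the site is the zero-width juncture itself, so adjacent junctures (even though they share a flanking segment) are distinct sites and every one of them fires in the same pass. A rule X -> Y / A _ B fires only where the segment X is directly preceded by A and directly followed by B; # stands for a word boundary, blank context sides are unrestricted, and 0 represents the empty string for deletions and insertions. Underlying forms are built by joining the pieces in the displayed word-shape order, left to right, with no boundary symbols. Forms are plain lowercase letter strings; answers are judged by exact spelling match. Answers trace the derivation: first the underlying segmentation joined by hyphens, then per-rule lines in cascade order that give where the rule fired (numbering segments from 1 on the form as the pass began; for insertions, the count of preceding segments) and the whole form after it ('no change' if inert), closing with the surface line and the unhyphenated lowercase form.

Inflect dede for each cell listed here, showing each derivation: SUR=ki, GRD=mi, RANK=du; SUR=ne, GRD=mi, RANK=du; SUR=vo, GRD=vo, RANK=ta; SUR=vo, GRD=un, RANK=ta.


cell SUR=ki, GRD=mi, RANK=du:
underlying: p-dede-nli-en
1. k -> g, p -> b, s -> z / _ Z: fires at position(s) 1: bdedenlien
2. 0 -> a / C _ C #: no change
surface: bdedenlien

cell SUR=ne, GRD=mi, RANK=du:
underlying: p-dede-nli-fa
1. k -> g, p -> b, s -> z / _ Z: fires at position(s) 1: bdedenlifa
2. 0 -> a / C _ C #: no change
surface: bdedenlifa

cell SUR=vo, GRD=vo, RANK=ta:
underlying: iz-dede-fd-f
1. k -> g, p -> b, s -> z / _ Z: no change
2. 0 -> a / C _ C #: inserts after position(s) 8: izdedefdaf
surface: izdedefdaf

cell SUR=vo, GRD=un, RANK=ta:
underlying: nes-dede-fd-f
1. k -> g, p -> b, s -> z / _ Z: fires at position(s) 3: nezdedefdf
2. 0 -> a / C _ C #: inserts after position(s) 9: nezdedefdaf
surface: nezdedefdaf


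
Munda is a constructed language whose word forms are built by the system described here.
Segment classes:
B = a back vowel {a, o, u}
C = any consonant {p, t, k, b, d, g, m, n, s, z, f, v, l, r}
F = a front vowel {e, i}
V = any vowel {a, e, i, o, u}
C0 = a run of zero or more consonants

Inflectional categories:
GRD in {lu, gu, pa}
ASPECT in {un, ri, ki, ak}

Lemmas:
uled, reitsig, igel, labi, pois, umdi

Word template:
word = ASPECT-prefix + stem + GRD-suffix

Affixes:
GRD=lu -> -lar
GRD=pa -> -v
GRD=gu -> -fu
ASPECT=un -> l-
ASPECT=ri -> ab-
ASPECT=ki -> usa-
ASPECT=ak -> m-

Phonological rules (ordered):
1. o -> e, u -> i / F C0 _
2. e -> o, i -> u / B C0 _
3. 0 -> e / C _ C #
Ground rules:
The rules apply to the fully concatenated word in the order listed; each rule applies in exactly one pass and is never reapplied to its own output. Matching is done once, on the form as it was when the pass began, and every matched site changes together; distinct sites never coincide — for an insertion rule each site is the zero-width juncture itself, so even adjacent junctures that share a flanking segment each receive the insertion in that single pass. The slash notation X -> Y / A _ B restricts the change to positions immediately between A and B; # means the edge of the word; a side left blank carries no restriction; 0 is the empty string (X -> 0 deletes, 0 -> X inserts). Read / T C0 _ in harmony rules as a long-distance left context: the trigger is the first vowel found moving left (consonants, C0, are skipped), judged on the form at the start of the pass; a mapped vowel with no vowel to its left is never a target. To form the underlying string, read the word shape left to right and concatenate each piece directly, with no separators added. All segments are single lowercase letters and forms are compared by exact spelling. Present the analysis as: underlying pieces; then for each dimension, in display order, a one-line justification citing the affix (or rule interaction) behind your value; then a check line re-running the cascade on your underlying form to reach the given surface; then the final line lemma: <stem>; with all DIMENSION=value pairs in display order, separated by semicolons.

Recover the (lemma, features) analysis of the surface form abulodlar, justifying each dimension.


underlying: ab-uled-lar
GRD=lu - signalled by the affix -lar
ASPECT=ri - signalled by the affix ab-
check: abuledlar -> abuledlar -> abulodlar -> abulodlar
lemma: uled; GRD=lu; ASPECT=ri


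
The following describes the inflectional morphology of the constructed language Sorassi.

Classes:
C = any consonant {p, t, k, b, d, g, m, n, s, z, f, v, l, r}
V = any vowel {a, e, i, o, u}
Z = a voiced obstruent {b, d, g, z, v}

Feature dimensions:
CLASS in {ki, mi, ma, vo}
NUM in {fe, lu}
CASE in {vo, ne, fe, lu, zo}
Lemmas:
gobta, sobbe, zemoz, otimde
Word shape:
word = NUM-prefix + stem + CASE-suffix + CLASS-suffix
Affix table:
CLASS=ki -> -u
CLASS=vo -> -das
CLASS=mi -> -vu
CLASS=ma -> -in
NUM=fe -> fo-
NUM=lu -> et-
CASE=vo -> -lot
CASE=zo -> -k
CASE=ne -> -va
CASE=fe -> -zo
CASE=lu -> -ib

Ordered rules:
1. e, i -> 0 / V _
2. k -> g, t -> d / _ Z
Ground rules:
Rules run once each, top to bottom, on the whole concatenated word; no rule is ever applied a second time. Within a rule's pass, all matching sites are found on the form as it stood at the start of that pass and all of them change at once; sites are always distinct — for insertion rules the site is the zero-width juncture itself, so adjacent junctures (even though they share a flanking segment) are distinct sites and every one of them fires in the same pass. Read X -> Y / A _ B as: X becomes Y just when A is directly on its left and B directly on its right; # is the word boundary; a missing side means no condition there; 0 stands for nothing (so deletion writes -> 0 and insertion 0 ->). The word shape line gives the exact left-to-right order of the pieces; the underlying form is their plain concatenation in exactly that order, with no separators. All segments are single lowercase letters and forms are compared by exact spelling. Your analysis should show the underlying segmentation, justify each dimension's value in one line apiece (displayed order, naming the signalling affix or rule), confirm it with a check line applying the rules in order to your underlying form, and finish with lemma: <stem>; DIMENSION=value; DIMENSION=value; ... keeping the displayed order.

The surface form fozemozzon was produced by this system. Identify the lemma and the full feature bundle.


underlying: fo-zemoz-zo-in
CLASS=ma - signalled by the affix -in
NUM=fe - signalled by the affix fo-
CASE=fe - signalled by the affix -zo
check: fozemozzoin -> fozemozzon -> fozemozzon
lemma: zemoz; CLASS=ma; NUM=fe; CASE=fe


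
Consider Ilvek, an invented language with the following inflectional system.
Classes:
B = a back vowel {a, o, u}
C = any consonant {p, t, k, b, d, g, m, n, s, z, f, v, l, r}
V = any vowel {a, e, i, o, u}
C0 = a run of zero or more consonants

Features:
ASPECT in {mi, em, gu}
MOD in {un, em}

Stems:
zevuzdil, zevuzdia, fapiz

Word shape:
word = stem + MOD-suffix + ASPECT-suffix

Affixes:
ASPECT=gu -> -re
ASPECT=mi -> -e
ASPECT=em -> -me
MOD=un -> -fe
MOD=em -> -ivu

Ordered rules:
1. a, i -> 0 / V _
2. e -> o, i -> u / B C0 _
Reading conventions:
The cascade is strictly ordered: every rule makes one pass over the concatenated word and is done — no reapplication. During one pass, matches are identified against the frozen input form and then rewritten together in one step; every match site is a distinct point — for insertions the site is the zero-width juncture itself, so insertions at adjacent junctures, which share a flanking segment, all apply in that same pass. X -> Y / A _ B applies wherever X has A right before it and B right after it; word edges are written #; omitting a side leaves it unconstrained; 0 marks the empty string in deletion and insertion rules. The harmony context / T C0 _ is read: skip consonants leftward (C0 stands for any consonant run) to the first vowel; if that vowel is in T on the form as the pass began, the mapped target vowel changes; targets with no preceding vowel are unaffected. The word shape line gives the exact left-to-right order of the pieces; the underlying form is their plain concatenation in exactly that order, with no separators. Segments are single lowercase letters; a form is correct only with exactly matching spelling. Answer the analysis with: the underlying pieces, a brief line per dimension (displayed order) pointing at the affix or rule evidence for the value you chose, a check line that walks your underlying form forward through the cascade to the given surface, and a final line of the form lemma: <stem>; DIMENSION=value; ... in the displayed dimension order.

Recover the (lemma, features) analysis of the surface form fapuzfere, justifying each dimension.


underlying: fapiz-fe-re
ASPECT=gu - signalled by the affix -re
MOD=un - signalled by the affix -fe
check: fapizfere -> fapizfere -> fapuzfere
lemma: fapiz; ASPECT=gu; MOD=un


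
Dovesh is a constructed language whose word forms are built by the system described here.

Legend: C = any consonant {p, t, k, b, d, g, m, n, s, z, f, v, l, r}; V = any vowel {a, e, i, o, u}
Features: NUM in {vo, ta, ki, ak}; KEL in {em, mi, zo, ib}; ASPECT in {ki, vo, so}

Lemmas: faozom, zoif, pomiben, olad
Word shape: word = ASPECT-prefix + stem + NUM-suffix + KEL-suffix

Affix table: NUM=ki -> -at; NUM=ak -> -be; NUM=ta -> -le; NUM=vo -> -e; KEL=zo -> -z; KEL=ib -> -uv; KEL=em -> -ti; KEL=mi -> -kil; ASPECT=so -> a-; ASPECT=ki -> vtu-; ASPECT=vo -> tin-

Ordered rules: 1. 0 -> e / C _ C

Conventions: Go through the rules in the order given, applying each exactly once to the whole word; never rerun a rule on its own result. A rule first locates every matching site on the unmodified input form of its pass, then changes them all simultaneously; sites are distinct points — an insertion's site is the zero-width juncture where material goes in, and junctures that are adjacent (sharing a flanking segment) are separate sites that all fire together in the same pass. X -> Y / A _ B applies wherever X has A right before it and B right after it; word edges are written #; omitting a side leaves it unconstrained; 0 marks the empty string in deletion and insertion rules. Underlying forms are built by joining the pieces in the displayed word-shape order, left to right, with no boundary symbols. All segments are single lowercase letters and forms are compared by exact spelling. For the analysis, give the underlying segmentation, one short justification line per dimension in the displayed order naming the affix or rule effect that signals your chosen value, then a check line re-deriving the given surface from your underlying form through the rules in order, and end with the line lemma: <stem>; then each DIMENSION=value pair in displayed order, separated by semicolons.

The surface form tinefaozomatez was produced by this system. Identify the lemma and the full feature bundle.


underlying: tin-faozom-at-z
NUM=ki - signalled by the affix -at
KEL=zo - signalled by the affix -z
ASPECT=vo - signalled by the affix tin-
check: tinfaozomatz -> tinefaozomatez
lemma: faozom; NUM=ki; KEL=zo; ASPECT=vo


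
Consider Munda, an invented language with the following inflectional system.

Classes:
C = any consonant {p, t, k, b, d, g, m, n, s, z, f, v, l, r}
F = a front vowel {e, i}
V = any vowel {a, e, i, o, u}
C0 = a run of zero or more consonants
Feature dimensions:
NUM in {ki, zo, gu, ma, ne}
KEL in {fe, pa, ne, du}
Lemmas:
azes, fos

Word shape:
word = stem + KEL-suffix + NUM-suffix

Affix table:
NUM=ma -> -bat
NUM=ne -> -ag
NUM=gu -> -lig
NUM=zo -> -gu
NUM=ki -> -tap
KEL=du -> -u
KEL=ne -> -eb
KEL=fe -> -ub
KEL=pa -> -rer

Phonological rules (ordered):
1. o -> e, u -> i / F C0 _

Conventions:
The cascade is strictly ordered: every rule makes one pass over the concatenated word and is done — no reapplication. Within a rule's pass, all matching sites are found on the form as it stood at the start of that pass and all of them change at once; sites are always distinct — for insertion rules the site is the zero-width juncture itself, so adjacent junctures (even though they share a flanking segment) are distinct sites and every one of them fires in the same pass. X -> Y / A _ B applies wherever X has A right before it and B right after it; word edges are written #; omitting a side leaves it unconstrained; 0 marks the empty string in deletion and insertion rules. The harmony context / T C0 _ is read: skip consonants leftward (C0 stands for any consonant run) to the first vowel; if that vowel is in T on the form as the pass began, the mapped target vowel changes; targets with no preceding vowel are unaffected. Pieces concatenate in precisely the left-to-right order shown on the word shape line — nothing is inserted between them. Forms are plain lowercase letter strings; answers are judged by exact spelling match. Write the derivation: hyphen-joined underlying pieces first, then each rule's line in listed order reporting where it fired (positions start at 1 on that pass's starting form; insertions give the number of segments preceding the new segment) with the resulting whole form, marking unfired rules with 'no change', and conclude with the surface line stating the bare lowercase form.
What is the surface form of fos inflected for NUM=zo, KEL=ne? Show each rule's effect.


underlying: fos-eb-gu
1. o -> e, u -> i / F C0 _: fires at position(s) 7: fosebgi
surface: fosebgi


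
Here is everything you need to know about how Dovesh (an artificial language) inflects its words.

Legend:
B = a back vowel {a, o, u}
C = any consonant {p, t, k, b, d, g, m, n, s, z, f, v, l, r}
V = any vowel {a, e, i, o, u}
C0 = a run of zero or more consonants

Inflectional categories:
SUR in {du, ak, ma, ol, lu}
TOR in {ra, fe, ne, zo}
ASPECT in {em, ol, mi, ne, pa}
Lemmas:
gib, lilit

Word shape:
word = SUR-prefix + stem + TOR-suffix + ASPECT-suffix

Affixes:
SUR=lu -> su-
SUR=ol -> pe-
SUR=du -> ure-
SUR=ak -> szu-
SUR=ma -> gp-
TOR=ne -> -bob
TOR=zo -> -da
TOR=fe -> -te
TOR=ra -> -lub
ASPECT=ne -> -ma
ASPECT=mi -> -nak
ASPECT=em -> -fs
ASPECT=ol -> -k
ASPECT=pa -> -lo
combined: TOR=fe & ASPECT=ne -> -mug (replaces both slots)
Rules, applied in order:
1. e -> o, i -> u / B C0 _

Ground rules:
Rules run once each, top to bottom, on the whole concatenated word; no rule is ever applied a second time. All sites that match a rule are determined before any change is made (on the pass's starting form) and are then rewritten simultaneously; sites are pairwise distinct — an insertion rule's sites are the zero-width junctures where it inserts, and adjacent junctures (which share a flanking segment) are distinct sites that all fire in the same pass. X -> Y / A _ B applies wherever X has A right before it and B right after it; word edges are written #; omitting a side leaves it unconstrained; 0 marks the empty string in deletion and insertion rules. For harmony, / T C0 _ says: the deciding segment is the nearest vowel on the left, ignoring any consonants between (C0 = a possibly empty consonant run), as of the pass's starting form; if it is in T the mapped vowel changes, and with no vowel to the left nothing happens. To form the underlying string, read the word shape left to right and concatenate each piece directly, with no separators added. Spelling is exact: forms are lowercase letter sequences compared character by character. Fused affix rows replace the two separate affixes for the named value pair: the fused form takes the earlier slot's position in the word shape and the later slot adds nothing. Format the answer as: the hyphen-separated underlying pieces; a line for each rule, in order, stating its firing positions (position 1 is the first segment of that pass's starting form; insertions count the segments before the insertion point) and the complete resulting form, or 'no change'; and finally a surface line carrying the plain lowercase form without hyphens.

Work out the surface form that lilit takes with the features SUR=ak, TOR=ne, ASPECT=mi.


underlying: szu-lilit-bob-nak
1. e -> o, i -> u / B C0 _: fires at position(s) 5: szululitbobnak
surface: szululitbobnak


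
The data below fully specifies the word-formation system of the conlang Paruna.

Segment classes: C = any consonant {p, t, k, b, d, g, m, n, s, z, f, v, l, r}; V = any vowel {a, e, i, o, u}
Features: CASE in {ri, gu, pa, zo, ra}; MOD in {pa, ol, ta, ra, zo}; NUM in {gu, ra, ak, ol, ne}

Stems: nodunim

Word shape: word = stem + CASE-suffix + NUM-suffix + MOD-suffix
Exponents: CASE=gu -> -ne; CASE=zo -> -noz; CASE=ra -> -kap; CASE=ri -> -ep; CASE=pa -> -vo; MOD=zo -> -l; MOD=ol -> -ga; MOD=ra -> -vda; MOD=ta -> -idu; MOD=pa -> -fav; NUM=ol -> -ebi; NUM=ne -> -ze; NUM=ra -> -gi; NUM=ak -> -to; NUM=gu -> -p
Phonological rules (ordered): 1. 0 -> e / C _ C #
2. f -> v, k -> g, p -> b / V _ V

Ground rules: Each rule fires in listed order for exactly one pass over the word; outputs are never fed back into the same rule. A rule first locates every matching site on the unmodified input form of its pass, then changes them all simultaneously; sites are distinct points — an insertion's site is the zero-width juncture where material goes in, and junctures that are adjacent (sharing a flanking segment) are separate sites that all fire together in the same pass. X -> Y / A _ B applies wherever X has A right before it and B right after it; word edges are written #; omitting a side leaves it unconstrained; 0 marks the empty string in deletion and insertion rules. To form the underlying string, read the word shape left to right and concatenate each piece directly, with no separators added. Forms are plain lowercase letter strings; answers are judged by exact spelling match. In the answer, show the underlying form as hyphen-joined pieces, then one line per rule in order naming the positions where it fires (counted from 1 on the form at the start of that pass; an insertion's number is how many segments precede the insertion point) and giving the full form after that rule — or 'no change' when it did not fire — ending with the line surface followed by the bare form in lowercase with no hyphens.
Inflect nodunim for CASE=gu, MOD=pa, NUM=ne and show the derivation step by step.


underlying: nodunim-ne-ze-fav
1. 0 -> e / C _ C #: no change
2. f -> v, k -> g, p -> b / V _ V: fires at position(s) 12: nodunimnezevav
surface: nodunimnezevav


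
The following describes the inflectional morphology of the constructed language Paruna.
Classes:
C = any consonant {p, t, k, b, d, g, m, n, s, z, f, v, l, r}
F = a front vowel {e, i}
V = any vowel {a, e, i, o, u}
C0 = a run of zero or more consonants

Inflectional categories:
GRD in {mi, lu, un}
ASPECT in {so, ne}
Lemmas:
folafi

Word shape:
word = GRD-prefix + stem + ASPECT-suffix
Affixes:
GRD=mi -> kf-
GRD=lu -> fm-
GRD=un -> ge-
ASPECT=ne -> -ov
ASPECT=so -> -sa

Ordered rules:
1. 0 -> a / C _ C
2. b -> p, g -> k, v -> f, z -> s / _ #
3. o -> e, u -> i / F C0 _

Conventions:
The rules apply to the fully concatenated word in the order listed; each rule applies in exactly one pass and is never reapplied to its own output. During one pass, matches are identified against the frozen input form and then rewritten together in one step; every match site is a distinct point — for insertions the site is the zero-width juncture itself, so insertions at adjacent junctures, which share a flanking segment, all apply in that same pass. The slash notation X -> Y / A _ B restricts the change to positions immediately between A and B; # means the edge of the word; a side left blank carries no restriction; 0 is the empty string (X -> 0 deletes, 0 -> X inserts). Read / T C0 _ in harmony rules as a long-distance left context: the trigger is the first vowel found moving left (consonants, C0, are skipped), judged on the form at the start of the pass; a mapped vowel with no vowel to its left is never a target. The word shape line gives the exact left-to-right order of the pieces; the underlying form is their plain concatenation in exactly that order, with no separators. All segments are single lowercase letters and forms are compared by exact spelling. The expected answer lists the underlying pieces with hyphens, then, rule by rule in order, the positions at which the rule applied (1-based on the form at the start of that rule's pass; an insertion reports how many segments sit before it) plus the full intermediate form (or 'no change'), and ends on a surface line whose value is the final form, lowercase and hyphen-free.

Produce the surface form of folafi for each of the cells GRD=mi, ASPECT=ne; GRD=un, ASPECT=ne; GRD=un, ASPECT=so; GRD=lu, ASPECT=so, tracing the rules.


cell GRD=mi, ASPECT=ne:
underlying: kf-folafi-ov
1. 0 -> a / C _ C: inserts after position(s) 1, 2: kafafolafiov
2. b -> p, g -> k, v -> f, z -> s / _ #: fires at position(s) 12: kafafolafiof
3. o -> e, u -> i / F C0 _: fires at position(s) 11: kafafolafief
surface: kafafolafief

cell GRD=un, ASPECT=ne:
underlying: ge-folafi-ov
1. 0 -> a / C _ C: no change
2. b -> p, g -> k, v -> f, z -> s / _ #: fires at position(s) 10: gefolafiof
3. o -> e, u -> i / F C0 _: fires at position(s) 4, 9: gefelafief
surface: gefelafief

cell GRD=un, ASPECT=so:
underlying: ge-folafi-sa
1. 0 -> a / C _ C: no change
2. b -> p, g -> k, v -> f, z -> s / _ #: no change
3. o -> e, u -> i / F C0 _: fires at position(s) 4: gefelafisa
surface: gefelafisa

cell GRD=lu, ASPECT=so:
underlying: fm-folafi-sa
1. 0 -> a / C _ C: inserts after position(s) 1, 2: famafolafisa
2. b -> p, g -> k, v -> f, z -> s / _ #: no change
3. o -> e, u -> i / F C0 _: no change
surface: famafolafisa


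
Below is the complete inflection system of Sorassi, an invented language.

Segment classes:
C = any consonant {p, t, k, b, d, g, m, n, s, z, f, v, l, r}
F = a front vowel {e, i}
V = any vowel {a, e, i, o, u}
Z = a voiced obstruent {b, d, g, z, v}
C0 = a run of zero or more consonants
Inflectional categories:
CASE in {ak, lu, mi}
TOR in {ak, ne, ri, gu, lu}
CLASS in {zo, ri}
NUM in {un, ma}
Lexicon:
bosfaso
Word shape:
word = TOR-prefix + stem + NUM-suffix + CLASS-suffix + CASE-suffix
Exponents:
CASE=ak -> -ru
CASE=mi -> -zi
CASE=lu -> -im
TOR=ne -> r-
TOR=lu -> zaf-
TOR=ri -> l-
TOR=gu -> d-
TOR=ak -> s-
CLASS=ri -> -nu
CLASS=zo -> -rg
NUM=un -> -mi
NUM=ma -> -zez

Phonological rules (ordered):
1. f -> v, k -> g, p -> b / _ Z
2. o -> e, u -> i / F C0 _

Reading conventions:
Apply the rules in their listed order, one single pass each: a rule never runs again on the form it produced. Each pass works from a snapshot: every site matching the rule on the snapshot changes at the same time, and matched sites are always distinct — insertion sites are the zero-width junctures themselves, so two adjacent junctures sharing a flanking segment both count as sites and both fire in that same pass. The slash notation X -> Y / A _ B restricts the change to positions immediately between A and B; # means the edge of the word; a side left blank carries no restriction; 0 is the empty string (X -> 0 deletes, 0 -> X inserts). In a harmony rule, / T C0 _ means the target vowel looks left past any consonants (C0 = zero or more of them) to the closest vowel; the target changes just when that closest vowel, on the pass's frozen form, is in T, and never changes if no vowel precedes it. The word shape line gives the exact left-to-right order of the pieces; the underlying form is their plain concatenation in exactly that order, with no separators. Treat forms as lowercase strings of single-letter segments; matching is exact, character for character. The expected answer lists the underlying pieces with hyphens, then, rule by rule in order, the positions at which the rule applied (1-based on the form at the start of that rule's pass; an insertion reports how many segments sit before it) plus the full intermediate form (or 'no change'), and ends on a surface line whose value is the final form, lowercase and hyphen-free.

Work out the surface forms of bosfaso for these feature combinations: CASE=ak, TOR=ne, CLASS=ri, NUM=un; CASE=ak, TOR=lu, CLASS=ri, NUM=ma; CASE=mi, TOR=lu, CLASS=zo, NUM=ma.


cell CASE=ak, TOR=ne, CLASS=ri, NUM=un:
underlying: r-bosfaso-mi-nu-ru
1. f -> v, k -> g, p -> b / _ Z: no change
2. o -> e, u -> i / F C0 _: fires at position(s) 12: rbosfasominiru
surface: rbosfasominiru

cell CASE=ak, TOR=lu, CLASS=ri, NUM=ma:
underlying: zaf-bosfaso-zez-nu-ru
1. f -> v, k -> g, p -> b / _ Z: fires at position(s) 3: zavbosfasozeznuru
2. o -> e, u -> i / F C0 _: fires at position(s) 15: zavbosfasozezniru
surface: zavbosfasozezniru

cell CASE=mi, TOR=lu, CLASS=zo, NUM=ma:
underlying: zaf-bosfaso-zez-rg-zi
1. f -> v, k -> g, p -> b / _ Z: fires at position(s) 3: zavbosfasozezrgzi
2. o -> e, u -> i / F C0 _: no change
surface: zavbosfasozezrgzi


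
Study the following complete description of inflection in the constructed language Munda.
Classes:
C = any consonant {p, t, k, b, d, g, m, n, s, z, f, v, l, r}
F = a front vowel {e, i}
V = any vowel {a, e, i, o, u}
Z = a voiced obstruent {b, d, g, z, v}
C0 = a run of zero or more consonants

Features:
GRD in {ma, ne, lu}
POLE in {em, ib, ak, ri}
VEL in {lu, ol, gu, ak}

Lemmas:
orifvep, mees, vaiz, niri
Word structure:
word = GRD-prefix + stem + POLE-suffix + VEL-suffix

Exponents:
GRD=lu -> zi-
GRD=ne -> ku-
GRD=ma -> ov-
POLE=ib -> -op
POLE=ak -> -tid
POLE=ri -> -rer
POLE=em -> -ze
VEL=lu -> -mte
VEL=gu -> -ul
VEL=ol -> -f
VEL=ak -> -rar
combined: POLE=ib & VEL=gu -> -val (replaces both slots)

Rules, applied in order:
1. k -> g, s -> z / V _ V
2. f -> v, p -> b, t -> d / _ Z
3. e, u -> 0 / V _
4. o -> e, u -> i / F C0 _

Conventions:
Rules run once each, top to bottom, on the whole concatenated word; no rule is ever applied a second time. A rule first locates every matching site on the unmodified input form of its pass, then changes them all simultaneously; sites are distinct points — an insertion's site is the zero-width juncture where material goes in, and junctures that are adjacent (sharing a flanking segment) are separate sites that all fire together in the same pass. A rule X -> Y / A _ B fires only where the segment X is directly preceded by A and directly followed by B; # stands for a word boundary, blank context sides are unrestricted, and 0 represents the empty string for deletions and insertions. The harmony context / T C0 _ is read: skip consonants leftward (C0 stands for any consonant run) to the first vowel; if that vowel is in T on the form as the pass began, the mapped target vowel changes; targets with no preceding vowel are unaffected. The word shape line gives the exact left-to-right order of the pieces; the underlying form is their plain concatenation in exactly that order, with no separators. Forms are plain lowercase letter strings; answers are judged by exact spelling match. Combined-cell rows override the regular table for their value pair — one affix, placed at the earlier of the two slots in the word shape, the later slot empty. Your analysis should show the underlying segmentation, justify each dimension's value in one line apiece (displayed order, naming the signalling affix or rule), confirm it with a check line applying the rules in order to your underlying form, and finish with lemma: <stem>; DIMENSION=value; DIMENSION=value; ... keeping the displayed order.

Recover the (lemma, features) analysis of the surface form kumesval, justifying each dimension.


underlying: ku-mees-val
GRD=ne - signalled by the affix ku-
POLE=ib - signalled by the combined affix row
VEL=gu - signalled by the combined affix row
check: kumeesval -> kumeesval -> kumeesval -> kumesval -> kumesval
lemma: mees; GRD=ne; POLE=ib; VEL=gu
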